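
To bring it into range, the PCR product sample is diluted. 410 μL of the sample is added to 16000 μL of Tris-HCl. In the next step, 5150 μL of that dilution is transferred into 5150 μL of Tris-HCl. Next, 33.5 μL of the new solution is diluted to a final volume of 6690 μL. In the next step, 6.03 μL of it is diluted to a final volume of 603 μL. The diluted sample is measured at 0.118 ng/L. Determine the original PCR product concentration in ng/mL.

Overall dilution factor = 40.02 × 2 × 199.7 × 100 = 1.60 × 10⁶.
Original = 0.118 ng/L × 1.60 × 10⁶ = 1.89 × 10⁵ ng/L = 189 ng/mL.

189 ng/mL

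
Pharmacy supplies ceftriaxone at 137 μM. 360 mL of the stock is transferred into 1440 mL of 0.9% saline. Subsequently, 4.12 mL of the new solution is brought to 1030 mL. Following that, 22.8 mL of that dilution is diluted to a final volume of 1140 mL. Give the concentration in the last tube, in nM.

Overall dilution factor = 5 × 250 × 50 = 6.25 × 10⁴.
137 μM / 6.25 × 10⁴ = 2.19 × 10⁻³ μM = 2.19 nM.

2.19 nM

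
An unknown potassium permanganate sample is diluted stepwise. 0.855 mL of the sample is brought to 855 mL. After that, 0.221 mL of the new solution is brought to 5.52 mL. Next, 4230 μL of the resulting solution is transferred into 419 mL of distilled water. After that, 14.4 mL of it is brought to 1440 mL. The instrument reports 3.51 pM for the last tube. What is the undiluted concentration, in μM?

877 μM

Overall dilution factor = 1000 × 24.98 × 100.1 × 100 = 2.50 × 10⁸.
Original = 3.51 pM × 2.50 × 10⁸ = 8.77 × 10⁸ pM = 877 μM.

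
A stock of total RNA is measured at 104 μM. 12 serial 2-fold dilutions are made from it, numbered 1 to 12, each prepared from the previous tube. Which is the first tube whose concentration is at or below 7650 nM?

Tube n has concentration 104 μM / 2ⁿ.
Need 2ⁿ ≥ 104 μM / 7650 nM = 13.6, so n ≥ 3.76.
First such tube: n = 4.

tube 4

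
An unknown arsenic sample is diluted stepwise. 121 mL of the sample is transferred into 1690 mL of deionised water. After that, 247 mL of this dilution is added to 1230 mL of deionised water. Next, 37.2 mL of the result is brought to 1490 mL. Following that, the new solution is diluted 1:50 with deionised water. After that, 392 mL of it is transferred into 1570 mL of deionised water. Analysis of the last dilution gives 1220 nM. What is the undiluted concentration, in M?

Overall dilution factor = 14.97 × 5.980 × 40.05 × 50 × 5.005 = 8.97 × 10⁵.
Original = 1220 nM × 8.97 × 10⁵ = 1.09 × 10⁹ nM = 1.09 M.

1.09 M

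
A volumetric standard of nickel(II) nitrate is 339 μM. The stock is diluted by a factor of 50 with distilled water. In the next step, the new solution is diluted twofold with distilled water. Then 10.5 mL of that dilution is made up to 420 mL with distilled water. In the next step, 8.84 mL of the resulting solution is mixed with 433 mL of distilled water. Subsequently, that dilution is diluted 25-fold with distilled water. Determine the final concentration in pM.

67.8 pM

Overall dilution factor = 50 × 2 × 40 × 49.98 × 25 = 5.00 × 10⁶.
339 μM / 5.00 × 10⁶ = 6.78 × 10⁻⁵ μM = 67.8 pM.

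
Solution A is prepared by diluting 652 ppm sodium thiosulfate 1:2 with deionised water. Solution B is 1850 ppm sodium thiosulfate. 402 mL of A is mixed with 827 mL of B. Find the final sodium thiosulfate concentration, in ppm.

C_A = 652 ppm / 2 = 326 ppm.
C_mix = (C_A·V_A + C_B·V_B)/(V_A + V_B) = (326×402 + 1850×827) / 1229 = 1352 ppm.

1350 ppm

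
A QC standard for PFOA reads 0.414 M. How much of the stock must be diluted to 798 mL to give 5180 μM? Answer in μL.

9980 μL

5180 μM = 5.18 × 10⁻³ M.
V₁ = C₂V₂/C₁ = 5.18 × 10⁻³ × 798 / 0.414 = 9.98 mL = 9980 μL.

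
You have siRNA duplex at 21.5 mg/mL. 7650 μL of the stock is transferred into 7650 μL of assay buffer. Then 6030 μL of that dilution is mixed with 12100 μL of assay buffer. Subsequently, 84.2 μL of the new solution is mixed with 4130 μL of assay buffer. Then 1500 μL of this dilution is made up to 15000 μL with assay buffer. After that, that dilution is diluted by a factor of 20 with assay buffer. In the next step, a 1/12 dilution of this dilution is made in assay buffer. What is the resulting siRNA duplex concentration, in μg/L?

29.8 μg/L

Overall dilution factor = 2 × 3.007 × 50.05 × 10 × 20 × 12 = 7.22 × 10⁵.
21.5 mg/mL / 7.22 × 10⁵ = 2.98 × 10⁻⁵ mg/mL = 29.8 μg/L.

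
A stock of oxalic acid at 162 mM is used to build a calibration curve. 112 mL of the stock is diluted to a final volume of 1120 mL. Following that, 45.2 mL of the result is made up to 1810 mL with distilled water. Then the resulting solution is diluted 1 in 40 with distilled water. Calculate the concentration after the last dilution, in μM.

10.1 μM

Overall dilution factor = 10 × 40.04 × 40 = 1.60 × 10⁴.
162 mM / 1.60 × 10⁴ = 0.0101 mM = 10.1 μM.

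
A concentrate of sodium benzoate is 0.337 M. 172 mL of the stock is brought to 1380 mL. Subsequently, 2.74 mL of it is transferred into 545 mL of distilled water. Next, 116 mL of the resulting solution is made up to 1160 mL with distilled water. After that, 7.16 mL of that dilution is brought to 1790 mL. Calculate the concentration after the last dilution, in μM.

0.0840 μM

Overall dilution factor = 8.023 × 199.9 × 10 × 250 = 4.01 × 10⁶.
0.337 M / 4.01 × 10⁶ = 8.40 × 10⁻⁸ M = 0.0840 μM.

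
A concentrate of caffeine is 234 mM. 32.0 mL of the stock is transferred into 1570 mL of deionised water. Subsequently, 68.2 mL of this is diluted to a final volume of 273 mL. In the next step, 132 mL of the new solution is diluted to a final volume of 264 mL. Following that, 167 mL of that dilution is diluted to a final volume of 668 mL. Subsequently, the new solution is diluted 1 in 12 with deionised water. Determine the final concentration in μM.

Overall dilution factor = 50.06 × 4.003 × 2 × 4 × 12 = 1.92 × 10⁴.
234 mM / 1.92 × 10⁴ = 0.0122 mM = 12.2 μM.

12.2 μM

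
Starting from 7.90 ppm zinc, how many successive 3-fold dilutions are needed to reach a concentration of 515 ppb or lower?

3

Need 3ⁿ ≥ 15.3, so n ≥ log(15.3)/log(3) = 2.49.
Minimum whole steps: n = 3.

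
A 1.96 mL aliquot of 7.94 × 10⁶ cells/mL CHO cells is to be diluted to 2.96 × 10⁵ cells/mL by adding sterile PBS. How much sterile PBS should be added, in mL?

V₂ = C₁V₁/C₂ = 7.94 × 10⁶ × 1.96 / 2.96 × 10⁵ = 52.6 mL.
Diluent to add = V₂ − V₁ = 52.6 − 1.96 = 50.6 mL.

50.6 mL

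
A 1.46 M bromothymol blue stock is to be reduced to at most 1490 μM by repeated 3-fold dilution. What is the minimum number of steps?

Need 3ⁿ ≥ 980, so n ≥ log(980)/log(3) = 6.27.
Minimum whole steps: n = 7.

7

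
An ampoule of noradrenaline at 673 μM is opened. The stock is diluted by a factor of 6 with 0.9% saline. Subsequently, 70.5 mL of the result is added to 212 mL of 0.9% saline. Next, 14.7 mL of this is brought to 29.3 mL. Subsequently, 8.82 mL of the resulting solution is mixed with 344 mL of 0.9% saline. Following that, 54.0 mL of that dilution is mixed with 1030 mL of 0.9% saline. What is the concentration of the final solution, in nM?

Overall dilution factor = 6 × 4.007 × 1.993 × 40.00 × 20.07 = 3.85 × 10⁴.
673 μM / 3.85 × 10⁴ = 0.0175 μM = 17.5 nM.

17.5 nM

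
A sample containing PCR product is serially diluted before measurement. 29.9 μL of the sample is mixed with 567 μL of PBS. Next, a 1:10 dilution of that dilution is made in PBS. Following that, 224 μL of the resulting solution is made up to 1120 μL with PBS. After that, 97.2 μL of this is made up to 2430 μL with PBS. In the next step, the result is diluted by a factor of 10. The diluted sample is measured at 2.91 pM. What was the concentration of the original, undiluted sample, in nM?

Overall dilution factor = 19.96 × 10 × 5 × 25 × 10 = 2.50 × 10⁵.
Original = 2.91 pM × 2.50 × 10⁵ = 7.26 × 10⁵ pM = 726 nM.

726 nM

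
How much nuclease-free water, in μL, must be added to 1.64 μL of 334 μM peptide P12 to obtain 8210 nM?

8210 nM = 8.21 μM.
V₂ = C₁V₁/C₂ = 334 × 1.64 / 8.21 = 66.7 μL.
Diluent to add = V₂ − V₁ = 66.7 − 1.64 = 65.1 μL.

65.1 μL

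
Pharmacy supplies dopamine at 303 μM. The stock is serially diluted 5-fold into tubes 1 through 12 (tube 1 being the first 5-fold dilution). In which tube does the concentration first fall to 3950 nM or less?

Tube n has concentration 303 μM / 5ⁿ.
Need 5ⁿ ≥ 303 μM / 3950 nM = 76.7, so n ≥ 2.70.
First such tube: n = 3.

tube 3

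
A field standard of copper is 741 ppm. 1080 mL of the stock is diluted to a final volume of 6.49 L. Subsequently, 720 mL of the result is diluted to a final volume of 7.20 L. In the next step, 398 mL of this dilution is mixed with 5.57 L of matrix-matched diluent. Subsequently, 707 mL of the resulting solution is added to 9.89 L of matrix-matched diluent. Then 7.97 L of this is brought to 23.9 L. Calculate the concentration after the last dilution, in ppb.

Overall dilution factor = 6.009 × 10 × 14.99 × 14.99 × 2.999 = 4.05 × 10⁴.
741 ppm / 4.05 × 10⁴ = 0.0183 ppm = 18.3 ppb.

18.3 ppb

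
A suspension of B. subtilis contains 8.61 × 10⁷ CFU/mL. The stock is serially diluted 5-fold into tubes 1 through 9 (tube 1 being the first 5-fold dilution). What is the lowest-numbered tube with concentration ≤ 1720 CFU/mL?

tube 7

Tube n has concentration 8.61 × 10⁷ CFU/mL / 5ⁿ.
Need 5ⁿ ≥ 8.61 × 10⁷ CFU/mL / 1720 CFU/mL = 5.01 × 10⁴, so n ≥ 6.72.
First such tube: n = 7.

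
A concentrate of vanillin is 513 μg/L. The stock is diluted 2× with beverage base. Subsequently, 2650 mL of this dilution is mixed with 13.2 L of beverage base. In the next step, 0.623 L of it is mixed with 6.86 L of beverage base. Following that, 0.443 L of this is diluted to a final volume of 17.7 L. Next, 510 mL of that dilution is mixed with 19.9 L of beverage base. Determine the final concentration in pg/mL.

2.23 pg/mL

Overall dilution factor = 2 × 5.981 × 12.01 × 39.95 × 40.02 = 2.30 × 10⁵.
513 μg/L / 2.30 × 10⁵ = 2.23 × 10⁻³ μg/L = 2.23 pg/mL.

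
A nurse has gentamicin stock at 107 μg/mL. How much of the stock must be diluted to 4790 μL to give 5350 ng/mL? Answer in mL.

0.239 mL

5350 ng/mL = 5.35 μg/mL.
V₁ = C₂V₂/C₁ = 5.35 × 4790 / 107 = 239 μL = 0.239 mL.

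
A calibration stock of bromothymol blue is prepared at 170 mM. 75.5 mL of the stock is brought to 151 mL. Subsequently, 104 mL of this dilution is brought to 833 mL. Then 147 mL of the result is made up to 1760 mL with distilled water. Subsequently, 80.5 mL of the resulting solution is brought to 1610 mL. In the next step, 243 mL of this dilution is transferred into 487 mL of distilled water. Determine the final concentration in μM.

Overall dilution factor = 2 × 8.010 × 11.97 × 20 × 3.004 = 1.15 × 10⁴.
170 mM / 1.15 × 10⁴ = 0.0148 mM = 14.8 μM.

14.8 μM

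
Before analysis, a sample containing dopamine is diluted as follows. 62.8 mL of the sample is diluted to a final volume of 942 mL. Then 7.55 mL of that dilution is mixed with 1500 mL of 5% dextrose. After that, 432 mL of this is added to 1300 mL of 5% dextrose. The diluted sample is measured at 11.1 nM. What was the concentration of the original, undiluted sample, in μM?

133 μM

Overall dilution factor = 15 × 199.7 × 4.009 = 1.20 × 10⁴.
Original = 11.1 nM × 1.20 × 10⁴ = 1.33 × 10⁵ nM = 133 μM.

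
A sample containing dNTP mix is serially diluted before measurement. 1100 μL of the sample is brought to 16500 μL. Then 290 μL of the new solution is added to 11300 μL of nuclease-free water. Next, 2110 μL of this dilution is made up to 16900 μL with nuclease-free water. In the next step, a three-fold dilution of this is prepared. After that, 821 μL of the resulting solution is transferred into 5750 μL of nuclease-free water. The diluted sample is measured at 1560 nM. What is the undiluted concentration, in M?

Overall dilution factor = 15 × 39.97 × 8.009 × 3 × 8.004 = 1.15 × 10⁵.
Original = 1560 nM × 1.15 × 10⁵ = 1.80 × 10⁸ nM = 0.180 M.

0.180 M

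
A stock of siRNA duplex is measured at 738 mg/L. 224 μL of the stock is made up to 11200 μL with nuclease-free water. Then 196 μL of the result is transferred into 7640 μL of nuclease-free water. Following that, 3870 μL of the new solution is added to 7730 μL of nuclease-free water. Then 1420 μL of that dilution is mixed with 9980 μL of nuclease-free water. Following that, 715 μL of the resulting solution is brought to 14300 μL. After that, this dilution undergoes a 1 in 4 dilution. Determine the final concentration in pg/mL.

192 pg/mL

Overall dilution factor = 50 × 39.98 × 2.997 × 8.028 × 20 × 4 = 3.85 × 10⁶.
738 mg/L / 3.85 × 10⁶ = 1.92 × 10⁻⁴ mg/L = 192 pg/mL.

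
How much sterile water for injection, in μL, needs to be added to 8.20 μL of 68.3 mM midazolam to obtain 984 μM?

984 μM = 0.984 mM.
V₂ = C₁V₁/C₂ = 68.3 × 8.20 / 0.984 = 569 μL.
Diluent to add = V₂ − V₁ = 569 − 8.20 = 561 μL.

561 μL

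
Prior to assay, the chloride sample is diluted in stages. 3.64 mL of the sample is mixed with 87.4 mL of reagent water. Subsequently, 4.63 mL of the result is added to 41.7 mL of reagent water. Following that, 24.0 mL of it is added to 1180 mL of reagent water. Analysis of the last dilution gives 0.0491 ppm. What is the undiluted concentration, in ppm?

616 ppm

Overall dilution factor = 25.01 × 10.01 × 50.17 = 1.26 × 10⁴.
Original = 0.0491 ppm × 1.26 × 10⁴ = 616 ppm.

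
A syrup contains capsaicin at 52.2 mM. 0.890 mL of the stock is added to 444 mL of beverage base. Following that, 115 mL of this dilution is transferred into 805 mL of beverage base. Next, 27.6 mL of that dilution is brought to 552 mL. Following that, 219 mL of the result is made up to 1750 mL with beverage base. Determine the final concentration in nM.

Overall dilution factor = 499.9 × 8 × 20 × 7.991 = 6.39 × 10⁵.
52.2 mM / 6.39 × 10⁵ = 8.17 × 10⁻⁵ mM = 81.7 nM.

81.7 nM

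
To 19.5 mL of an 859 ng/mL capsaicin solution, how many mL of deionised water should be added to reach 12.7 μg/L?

12.7 μg/L = 12.7 ng/mL.
V₂ = C₁V₁/C₂ = 859 × 19.5 / 12.7 = 1319 mL.
Diluent to add = V₂ − V₁ = 1319 − 19.5 = 1300 mL.

1300 mL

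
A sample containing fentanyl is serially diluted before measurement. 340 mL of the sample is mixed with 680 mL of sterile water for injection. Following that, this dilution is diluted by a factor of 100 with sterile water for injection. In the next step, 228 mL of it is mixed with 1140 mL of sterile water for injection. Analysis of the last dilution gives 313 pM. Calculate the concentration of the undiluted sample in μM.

Overall dilution factor = 3 × 100 × 6 = 1800.
Original = 313 pM × 1800 = 5.63 × 10⁵ pM = 0.563 μM.

0.563 μM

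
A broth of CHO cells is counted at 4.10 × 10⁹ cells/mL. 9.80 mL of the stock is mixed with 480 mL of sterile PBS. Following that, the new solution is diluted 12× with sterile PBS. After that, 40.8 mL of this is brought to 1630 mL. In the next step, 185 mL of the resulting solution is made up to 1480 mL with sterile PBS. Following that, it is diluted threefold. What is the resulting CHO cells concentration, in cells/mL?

Overall dilution factor = 49.98 × 12 × 39.95 × 8 × 3 = 5.75 × 10⁵.
4.10 × 10⁹ cells/mL / 5.75 × 10⁵ = 7130 cells/mL.

7130 cells/mL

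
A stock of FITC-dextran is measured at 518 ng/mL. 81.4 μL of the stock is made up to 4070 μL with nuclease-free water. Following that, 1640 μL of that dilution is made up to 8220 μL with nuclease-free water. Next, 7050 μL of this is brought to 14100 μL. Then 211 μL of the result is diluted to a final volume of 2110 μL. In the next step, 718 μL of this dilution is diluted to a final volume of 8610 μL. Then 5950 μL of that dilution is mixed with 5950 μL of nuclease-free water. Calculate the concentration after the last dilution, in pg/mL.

Overall dilution factor = 50 × 5.012 × 2 × 10 × 11.99 × 2 = 1.20 × 10⁵.
518 ng/mL / 1.20 × 10⁵ = 4.31 × 10⁻³ ng/mL = 4.31 pg/mL.

4.31 pg/mL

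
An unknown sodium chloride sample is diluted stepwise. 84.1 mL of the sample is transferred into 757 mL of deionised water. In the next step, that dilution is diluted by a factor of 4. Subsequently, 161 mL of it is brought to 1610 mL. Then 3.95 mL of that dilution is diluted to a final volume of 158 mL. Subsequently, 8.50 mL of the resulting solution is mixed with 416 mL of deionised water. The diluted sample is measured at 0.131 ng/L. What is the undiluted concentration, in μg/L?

Overall dilution factor = 10.00 × 4 × 10 × 40 × 49.94 = 7.99 × 10⁵.
Original = 0.131 ng/L × 7.99 × 10⁵ = 1.05 × 10⁵ ng/L = 105 μg/L.

105 μg/L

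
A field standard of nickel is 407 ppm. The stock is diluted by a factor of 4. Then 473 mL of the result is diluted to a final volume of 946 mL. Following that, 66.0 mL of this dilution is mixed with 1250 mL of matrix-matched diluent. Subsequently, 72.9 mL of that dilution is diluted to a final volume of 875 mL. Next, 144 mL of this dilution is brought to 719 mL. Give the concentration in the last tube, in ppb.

42.6 ppb

Overall dilution factor = 4 × 2 × 19.94 × 12.00 × 4.993 = 9560.
407 ppm / 9560 = 0.0426 ppm = 42.6 ppb.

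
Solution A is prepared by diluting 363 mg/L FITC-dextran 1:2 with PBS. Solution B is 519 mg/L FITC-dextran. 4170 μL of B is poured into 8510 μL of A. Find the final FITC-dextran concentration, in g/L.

C_A = 363 mg/L / 2 = 182 mg/L.
C_mix = (C_A·V_A + C_B·V_B)/(V_A + V_B) = (182×8510 + 519×4170) / 12680 = 292 mg/L = 0.292 g/L.

0.292 g/L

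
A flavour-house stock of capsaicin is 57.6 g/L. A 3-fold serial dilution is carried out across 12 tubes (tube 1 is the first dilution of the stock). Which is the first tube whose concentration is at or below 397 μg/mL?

Tube n has concentration 57.6 g/L / 3ⁿ.
Need 3ⁿ ≥ 57.6 g/L / 397 μg/mL = 145, so n ≥ 4.53.
First such tube: n = 5.

tube 5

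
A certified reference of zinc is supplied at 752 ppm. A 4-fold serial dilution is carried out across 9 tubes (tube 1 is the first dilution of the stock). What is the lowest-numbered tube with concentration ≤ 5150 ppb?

Tube n has concentration 752 ppm / 4ⁿ.
Need 4ⁿ ≥ 752 ppm / 5150 ppb = 146, so n ≥ 3.60.
First such tube: n = 4.

tube 4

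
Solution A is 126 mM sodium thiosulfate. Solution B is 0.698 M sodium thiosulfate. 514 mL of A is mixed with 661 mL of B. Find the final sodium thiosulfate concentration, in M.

C_B = 0.698 M = 698 mM.
C_mix = (C_A·V_A + C_B·V_B)/(V_A + V_B) = (126×514 + 698×661) / 1175 = 448 mM = 0.448 M.

0.448 M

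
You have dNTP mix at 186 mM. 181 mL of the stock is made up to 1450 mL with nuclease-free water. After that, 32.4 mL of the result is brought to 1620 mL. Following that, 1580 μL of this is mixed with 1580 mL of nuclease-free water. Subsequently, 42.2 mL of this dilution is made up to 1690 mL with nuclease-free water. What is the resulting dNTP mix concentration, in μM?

0.0116 μM

Overall dilution factor = 8.011 × 50 × 1001 × 40.05 = 1.61 × 10⁷.
186 mM / 1.61 × 10⁷ = 1.16 × 10⁻⁵ mM = 0.0116 μM.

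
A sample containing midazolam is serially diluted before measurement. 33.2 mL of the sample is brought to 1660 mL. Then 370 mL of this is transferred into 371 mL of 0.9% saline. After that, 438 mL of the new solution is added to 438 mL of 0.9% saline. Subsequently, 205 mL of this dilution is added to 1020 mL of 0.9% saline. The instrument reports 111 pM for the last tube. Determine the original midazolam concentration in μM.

0.133 μM

Overall dilution factor = 50 × 2.003 × 2 × 5.976 = 1197.
Original = 111 pM × 1197 = 1.33 × 10⁵ pM = 0.133 μM.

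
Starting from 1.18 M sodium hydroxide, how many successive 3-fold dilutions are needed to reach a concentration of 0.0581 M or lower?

3

Need 3ⁿ ≥ 20.3, so n ≥ log(20.3)/log(3) = 2.74.
Minimum whole steps: n = 3.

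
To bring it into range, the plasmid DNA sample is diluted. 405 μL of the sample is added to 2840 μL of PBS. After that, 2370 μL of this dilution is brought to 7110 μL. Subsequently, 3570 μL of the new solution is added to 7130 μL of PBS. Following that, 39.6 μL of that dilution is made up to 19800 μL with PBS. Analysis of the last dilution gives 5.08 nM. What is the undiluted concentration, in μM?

Overall dilution factor = 8.012 × 3 × 2.997 × 500 = 3.60 × 10⁴.
Original = 5.08 nM × 3.60 × 10⁴ = 1.83 × 10⁵ nM = 183 μM.

183 μM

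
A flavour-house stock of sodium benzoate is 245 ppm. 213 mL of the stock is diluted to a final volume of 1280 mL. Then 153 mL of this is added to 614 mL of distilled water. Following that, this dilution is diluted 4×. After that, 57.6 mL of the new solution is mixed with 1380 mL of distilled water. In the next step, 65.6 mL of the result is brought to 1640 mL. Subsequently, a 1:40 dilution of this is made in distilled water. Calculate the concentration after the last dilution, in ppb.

0.0815 ppb

Overall dilution factor = 6.009 × 5.013 × 4 × 24.96 × 25 × 40 = 3.01 × 10⁶.
245 ppm / 3.01 × 10⁶ = 8.15 × 10⁻⁵ ppm = 0.0815 ppb.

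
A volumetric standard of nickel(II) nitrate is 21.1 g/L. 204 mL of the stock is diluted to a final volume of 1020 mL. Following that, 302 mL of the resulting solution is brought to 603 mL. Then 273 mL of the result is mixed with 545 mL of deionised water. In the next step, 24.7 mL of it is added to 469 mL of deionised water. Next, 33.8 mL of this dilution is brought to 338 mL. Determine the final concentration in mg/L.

Overall dilution factor = 5 × 1.997 × 2.996 × 19.99 × 10 = 5979.
21.1 g/L / 5979 = 3.53 × 10⁻³ g/L = 3.53 mg/L.

3.53 mg/L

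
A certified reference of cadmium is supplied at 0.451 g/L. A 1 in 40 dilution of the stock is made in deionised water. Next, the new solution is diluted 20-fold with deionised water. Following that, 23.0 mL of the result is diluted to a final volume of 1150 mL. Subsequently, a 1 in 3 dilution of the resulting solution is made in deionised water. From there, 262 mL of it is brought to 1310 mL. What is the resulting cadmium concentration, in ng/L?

Overall dilution factor = 40 × 20 × 50 × 3 × 5 = 6.00 × 10⁵.
0.451 g/L / 6.00 × 10⁵ = 7.52 × 10⁻⁷ g/L = 752 ng/L.

752 ng/L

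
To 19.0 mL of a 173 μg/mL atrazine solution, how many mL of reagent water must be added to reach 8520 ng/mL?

367 mL

8520 ng/mL = 8.52 μg/mL.
V₂ = C₁V₁/C₂ = 173 × 19.0 / 8.52 = 386 mL.
Diluent to add = V₂ − V₁ = 386 − 19.0 = 367 mL.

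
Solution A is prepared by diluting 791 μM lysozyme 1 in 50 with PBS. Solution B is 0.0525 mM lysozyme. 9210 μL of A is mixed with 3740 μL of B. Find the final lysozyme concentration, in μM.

C_A = 791 μM / 50 = 15.8 μM.
C_B = 0.0525 mM = 52.5 μM.
C_mix = (C_A·V_A + C_B·V_B)/(V_A + V_B) = (15.8×9210 + 52.5×3740) / 12950 = 26.4 μM.

26.4 μM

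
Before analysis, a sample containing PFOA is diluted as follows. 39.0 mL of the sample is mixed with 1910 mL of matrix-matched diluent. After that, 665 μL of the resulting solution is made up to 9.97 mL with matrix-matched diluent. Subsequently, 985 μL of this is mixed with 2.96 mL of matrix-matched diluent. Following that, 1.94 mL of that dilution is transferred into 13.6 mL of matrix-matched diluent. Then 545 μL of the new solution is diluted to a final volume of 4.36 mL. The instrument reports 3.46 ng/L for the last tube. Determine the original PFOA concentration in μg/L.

665 μg/L

Overall dilution factor = 49.97 × 14.99 × 4.005 × 8.010 × 8 = 1.92 × 10⁵.
Original = 3.46 ng/L × 1.92 × 10⁵ = 6.65 × 10⁵ ng/L = 665 μg/L.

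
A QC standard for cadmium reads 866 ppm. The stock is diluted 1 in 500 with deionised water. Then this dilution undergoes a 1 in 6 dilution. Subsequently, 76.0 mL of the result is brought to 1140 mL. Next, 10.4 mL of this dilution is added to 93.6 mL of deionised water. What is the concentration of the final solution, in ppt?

Overall dilution factor = 500 × 6 × 15 × 10 = 4.50 × 10⁵.
866 ppm / 4.50 × 10⁵ = 1.92 × 10⁻³ ppm = 1920 ppt.

1920 ppt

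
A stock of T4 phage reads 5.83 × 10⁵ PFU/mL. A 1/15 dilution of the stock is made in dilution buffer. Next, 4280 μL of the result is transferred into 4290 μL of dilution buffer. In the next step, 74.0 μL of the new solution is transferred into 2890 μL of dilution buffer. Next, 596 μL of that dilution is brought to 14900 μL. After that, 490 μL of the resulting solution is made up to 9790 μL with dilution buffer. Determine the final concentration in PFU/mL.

Overall dilution factor = 15 × 2.002 × 40.05 × 25 × 19.98 = 6.01 × 10⁵.
5.83 × 10⁵ PFU/mL / 6.01 × 10⁵ = 0.970 PFU/mL.

0.970 PFU/mL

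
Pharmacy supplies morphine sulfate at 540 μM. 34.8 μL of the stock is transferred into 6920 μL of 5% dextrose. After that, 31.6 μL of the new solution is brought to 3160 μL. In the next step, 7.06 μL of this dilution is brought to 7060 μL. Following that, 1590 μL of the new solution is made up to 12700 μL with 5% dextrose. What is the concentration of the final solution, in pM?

3.38 pM

Overall dilution factor = 199.9 × 100 × 1000 × 7.987 = 1.60 × 10⁸.
540 μM / 1.60 × 10⁸ = 3.38 × 10⁻⁶ μM = 3.38 pM.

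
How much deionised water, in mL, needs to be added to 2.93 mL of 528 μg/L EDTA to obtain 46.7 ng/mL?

46.7 ng/mL = 46.7 μg/L.
V₂ = C₁V₁/C₂ = 528 × 2.93 / 46.7 = 33.1 mL.
Diluent to add = V₂ − V₁ = 33.1 − 2.93 = 30.2 mL.

30.2 mL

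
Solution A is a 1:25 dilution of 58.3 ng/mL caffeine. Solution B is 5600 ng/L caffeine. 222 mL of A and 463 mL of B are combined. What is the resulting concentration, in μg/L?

4.54 μg/L

C_A = 58.3 ng/mL / 25 = 2.33 ng/mL.
C_B = 5600 ng/L = 5.60 ng/mL.
C_mix = (C_A·V_A + C_B·V_B)/(V_A + V_B) = (2.33×222 + 5.60×463) / 685.0 = 4.54 ng/mL = 4.54 μg/L.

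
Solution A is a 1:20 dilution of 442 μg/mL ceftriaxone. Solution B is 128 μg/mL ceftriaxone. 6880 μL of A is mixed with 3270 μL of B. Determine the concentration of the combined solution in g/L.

C_A = 442 μg/mL / 20 = 22.1 μg/mL.
C_mix = (C_A·V_A + C_B·V_B)/(V_A + V_B) = (22.1×6880 + 128×3270) / 10150 = 56.2 μg/mL = 0.0562 g/L.

0.0562 g/L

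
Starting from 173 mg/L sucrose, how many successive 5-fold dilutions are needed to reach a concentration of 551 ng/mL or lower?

Need 5ⁿ ≥ 314, so n ≥ log(314)/log(5) = 3.57.
Minimum whole steps: n = 4.

4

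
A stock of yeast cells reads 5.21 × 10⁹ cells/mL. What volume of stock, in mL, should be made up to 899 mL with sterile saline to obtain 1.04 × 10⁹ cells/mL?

V₁ = C₂V₂/C₁ = 1.04 × 10⁹ × 899 / 5.21 × 10⁹ = 179 mL.

179 mL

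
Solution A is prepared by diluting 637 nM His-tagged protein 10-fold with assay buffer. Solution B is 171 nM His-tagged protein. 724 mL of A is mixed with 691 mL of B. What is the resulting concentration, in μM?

0.116 μM

C_A = 637 nM / 10 = 63.7 nM.
C_mix = (C_A·V_A + C_B·V_B)/(V_A + V_B) = (63.7×724 + 171×691) / 1415 = 116 nM = 0.116 μM.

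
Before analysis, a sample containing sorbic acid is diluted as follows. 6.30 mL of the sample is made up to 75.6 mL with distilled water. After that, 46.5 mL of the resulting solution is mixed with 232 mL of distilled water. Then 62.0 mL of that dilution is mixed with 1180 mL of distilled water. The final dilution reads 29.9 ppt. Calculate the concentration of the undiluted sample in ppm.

0.0430 ppm

Overall dilution factor = 12 × 5.989 × 20.03 = 1440.
Original = 29.9 ppt × 1440 = 4.30 × 10⁴ ppt = 0.0430 ppm.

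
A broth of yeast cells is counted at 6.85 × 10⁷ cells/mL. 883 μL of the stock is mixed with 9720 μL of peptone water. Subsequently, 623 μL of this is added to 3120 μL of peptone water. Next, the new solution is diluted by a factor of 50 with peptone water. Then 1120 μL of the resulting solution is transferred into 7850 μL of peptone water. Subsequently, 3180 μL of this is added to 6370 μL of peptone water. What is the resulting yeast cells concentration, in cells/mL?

Overall dilution factor = 12.01 × 6.008 × 50 × 8.009 × 3.003 = 8.68 × 10⁴.
6.85 × 10⁷ cells/mL / 8.68 × 10⁴ = 790 cells/mL.

790 cells/mL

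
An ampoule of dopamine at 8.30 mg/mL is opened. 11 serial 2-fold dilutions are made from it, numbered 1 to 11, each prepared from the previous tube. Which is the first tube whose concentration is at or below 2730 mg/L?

tube 2

Tube n has concentration 8.30 mg/mL / 2ⁿ.
Need 2ⁿ ≥ 8.30 mg/mL / 2730 mg/L = 3.04, so n ≥ 1.60.
First such tube: n = 2.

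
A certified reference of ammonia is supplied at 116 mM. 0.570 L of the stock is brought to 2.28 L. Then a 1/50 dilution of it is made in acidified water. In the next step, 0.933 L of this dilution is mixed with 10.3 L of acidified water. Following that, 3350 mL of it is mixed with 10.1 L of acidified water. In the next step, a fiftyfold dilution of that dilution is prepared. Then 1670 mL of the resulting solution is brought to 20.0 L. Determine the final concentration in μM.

0.0200 μM

Overall dilution factor = 4 × 50 × 12.04 × 4.015 × 50 × 11.98 = 5.79 × 10⁶.
116 mM / 5.79 × 10⁶ = 2.00 × 10⁻⁵ mM = 0.0200 μM.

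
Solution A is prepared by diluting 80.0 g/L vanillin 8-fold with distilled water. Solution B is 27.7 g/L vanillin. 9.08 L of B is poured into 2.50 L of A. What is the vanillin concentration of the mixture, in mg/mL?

C_A = 80.0 g/L / 8 = 10.0 g/L.
C_mix = (C_A·V_A + C_B·V_B)/(V_A + V_B) = (10.0×2.50 + 27.7×9.08) / 11.58 = 23.9 g/L = 23.9 mg/mL.

23.9 mg/mL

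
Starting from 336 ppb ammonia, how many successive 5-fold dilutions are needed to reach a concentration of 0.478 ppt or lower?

9

Need 5ⁿ ≥ 7.03 × 10⁵, so n ≥ log(7.03 × 10⁵)/log(5) = 8.37.
Minimum whole steps: n = 9.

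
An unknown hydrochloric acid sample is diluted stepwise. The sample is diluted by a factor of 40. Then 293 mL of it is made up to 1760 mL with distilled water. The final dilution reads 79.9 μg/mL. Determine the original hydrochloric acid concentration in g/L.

Overall dilution factor = 40 × 6.007 = 240.
Original = 79.9 μg/mL × 240 = 1.92 × 10⁴ μg/mL = 19.2 g/L.

19.2 g/L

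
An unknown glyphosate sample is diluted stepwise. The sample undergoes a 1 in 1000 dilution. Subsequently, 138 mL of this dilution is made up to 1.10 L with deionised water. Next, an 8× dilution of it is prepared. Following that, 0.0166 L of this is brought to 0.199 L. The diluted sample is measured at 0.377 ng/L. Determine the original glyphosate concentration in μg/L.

Overall dilution factor = 1000 × 7.971 × 8 × 11.99 = 7.64 × 10⁵.
Original = 0.377 ng/L × 7.64 × 10⁵ = 2.88 × 10⁵ ng/L = 288 μg/L.

288 μg/L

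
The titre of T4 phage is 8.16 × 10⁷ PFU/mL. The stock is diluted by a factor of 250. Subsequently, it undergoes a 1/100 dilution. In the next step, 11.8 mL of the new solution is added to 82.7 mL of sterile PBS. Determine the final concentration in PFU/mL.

408 PFU/mL

Overall dilution factor = 250 × 100 × 8.008 = 2.00 × 10⁵.
8.16 × 10⁷ PFU/mL / 2.00 × 10⁵ = 408 PFU/mL.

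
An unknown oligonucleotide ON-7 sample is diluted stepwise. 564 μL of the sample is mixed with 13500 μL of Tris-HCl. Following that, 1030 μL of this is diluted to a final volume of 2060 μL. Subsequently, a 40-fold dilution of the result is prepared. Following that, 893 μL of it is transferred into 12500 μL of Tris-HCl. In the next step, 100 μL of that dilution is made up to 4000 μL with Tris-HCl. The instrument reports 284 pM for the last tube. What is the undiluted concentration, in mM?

0.340 mM

Overall dilution factor = 24.94 × 2 × 40 × 15.00 × 40 = 1.20 × 10⁶.
Original = 284 pM × 1.20 × 10⁶ = 3.40 × 10⁸ pM = 0.340 mM.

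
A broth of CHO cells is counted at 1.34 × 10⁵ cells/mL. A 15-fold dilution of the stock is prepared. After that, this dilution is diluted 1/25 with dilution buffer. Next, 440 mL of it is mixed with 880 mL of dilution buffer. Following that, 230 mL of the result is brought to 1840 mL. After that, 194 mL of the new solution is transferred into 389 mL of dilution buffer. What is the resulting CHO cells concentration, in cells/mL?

4.95 cells/mL

Overall dilution factor = 15 × 25 × 3 × 8 × 3.005 = 2.70 × 10⁴.
1.34 × 10⁵ cells/mL / 2.70 × 10⁴ = 4.95 cells/mL.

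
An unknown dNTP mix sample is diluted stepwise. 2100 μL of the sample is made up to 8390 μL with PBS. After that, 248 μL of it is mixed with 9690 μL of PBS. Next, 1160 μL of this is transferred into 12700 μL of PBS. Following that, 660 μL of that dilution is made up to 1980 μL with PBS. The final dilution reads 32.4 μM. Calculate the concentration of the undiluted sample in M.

Overall dilution factor = 3.995 × 40.07 × 11.95 × 3 = 5739.
Original = 32.4 μM × 5739 = 1.86 × 10⁵ μM = 0.186 M.

0.186 M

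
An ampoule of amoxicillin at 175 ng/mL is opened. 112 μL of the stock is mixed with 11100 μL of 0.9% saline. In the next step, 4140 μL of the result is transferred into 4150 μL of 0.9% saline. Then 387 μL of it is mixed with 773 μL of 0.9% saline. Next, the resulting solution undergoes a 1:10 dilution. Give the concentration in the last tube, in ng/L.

Overall dilution factor = 100.1 × 2.002 × 2.997 × 10 = 6009.
175 ng/mL / 6009 = 0.0291 ng/mL = 29.1 ng/L.

29.1 ng/L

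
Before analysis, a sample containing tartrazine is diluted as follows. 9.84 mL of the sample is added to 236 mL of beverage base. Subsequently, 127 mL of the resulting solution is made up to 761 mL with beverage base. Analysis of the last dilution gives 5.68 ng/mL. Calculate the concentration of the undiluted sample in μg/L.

Overall dilution factor = 24.98 × 5.992 = 150.
Original = 5.68 ng/mL × 150 = 850 ng/mL = 850 μg/L.

850 μg/L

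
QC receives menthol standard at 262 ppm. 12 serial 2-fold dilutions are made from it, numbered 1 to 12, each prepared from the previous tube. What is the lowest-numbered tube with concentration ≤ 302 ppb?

Tube n has concentration 262 ppm / 2ⁿ.
Need 2ⁿ ≥ 262 ppm / 302 ppb = 868, so n ≥ 9.76.
First such tube: n = 10.

tube 10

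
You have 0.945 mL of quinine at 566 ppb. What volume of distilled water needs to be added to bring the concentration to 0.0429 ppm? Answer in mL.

0.0429 ppm = 42.9 ppb.
V₂ = C₁V₁/C₂ = 566 × 0.945 / 42.9 = 12.5 mL.
Diluent to add = V₂ − V₁ = 12.5 − 0.945 = 11.5 mL.

11.5 mL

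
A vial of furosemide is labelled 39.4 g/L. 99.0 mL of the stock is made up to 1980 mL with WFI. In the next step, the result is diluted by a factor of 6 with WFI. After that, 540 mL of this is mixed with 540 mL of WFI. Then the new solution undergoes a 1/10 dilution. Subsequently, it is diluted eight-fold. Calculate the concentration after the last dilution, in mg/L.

2.05 mg/L

Overall dilution factor = 20 × 6 × 2 × 10 × 8 = 1.92 × 10⁴.
39.4 g/L / 1.92 × 10⁴ = 2.05 × 10⁻³ g/L = 2.05 mg/L.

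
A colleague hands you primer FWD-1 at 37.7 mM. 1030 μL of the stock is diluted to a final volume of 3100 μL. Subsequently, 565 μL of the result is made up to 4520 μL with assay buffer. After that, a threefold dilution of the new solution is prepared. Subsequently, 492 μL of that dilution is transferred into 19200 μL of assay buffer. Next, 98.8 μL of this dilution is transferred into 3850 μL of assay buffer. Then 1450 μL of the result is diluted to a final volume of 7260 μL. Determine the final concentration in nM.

Overall dilution factor = 3.010 × 8 × 3 × 40.02 × 39.97 × 5.007 = 5.79 × 10⁵.
37.7 mM / 5.79 × 10⁵ = 6.52 × 10⁻⁵ mM = 65.2 nM.

65.2 nM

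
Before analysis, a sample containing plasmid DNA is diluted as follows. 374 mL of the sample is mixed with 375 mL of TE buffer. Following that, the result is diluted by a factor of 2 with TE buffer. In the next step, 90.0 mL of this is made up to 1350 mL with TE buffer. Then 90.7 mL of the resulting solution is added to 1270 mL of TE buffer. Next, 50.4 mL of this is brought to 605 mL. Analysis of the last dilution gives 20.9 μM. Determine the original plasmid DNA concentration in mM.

226 mM

Overall dilution factor = 2.003 × 2 × 15 × 15.00 × 12.00 = 1.08 × 10⁴.
Original = 20.9 μM × 1.08 × 10⁴ = 2.26 × 10⁵ μM = 226 mM.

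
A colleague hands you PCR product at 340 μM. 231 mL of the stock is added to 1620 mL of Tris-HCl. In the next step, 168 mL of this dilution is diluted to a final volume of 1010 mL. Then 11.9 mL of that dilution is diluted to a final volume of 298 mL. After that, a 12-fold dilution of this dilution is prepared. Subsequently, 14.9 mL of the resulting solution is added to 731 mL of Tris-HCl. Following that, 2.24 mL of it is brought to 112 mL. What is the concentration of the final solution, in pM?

Overall dilution factor = 8.013 × 6.012 × 25.04 × 12 × 50.06 × 50 = 3.62 × 10⁷.
340 μM / 3.62 × 10⁷ = 9.38 × 10⁻⁶ μM = 9.38 pM.

9.38 pM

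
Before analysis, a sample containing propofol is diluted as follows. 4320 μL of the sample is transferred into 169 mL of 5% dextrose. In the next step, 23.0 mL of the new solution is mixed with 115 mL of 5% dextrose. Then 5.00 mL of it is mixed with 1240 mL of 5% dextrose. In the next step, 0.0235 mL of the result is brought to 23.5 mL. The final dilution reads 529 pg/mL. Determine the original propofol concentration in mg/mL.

Overall dilution factor = 40.12 × 6 × 249 × 1000 = 5.99 × 10⁷.
Original = 529 pg/mL × 5.99 × 10⁷ = 3.17 × 10¹⁰ pg/mL = 31.7 mg/mL.

31.7 mg/mL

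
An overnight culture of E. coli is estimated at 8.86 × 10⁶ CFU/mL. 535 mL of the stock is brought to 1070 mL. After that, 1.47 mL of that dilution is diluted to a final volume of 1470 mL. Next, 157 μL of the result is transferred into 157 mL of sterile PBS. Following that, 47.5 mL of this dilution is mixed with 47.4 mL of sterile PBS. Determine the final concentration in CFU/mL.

2.22 CFU/mL

Overall dilution factor = 2 × 1000 × 1001 × 1.998 = 4.00 × 10⁶.
8.86 × 10⁶ CFU/mL / 4.00 × 10⁶ = 2.22 CFU/mL.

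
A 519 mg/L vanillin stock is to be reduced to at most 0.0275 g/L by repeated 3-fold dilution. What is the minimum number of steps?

3

Need 3ⁿ ≥ 18.9, so n ≥ log(18.9)/log(3) = 2.67.
Minimum whole steps: n = 3.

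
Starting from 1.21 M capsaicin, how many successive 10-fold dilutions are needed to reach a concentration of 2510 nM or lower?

Need 10ⁿ ≥ 4.82 × 10⁵, so n ≥ log(4.82 × 10⁵)/log(10) = 5.68.
Minimum whole steps: n = 6.

6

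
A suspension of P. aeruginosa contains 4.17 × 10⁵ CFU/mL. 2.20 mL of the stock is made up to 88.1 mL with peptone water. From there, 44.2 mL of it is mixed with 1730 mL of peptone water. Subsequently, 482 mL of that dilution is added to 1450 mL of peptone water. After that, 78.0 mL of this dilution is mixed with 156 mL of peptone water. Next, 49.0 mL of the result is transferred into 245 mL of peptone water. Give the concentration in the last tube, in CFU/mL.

Overall dilution factor = 40.05 × 40.14 × 4.008 × 3 × 6 = 1.16 × 10⁵.
4.17 × 10⁵ CFU/mL / 1.16 × 10⁵ = 3.60 CFU/mL.

3.60 CFU/mL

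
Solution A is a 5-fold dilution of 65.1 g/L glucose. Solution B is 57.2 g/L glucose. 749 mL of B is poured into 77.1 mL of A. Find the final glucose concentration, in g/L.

53.1 g/L

C_A = 65.1 g/L / 5 = 13.0 g/L.
C_mix = (C_A·V_A + C_B·V_B)/(V_A + V_B) = (13.0×77.1 + 57.2×749) / 826.1 = 53.1 g/L.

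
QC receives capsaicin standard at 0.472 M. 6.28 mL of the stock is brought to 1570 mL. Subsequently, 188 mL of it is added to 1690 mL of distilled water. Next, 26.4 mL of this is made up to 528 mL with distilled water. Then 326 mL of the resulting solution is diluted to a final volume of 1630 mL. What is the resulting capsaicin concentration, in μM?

1.89 μM

Overall dilution factor = 250 × 9.989 × 20 × 5 = 2.50 × 10⁵.
0.472 M / 2.50 × 10⁵ = 1.89 × 10⁻⁶ M = 1.89 μM.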